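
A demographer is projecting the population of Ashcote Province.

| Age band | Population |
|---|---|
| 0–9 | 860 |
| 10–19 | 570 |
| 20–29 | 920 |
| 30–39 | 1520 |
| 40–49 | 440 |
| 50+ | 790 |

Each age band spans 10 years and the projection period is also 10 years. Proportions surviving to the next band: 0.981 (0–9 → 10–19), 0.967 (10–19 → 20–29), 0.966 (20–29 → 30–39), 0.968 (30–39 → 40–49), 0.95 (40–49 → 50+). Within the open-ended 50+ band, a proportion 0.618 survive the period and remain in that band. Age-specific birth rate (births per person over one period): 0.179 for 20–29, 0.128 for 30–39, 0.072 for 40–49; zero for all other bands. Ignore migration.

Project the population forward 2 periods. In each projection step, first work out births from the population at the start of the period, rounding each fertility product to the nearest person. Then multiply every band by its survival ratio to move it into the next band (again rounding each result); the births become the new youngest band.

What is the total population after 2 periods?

4870

Call the bands 1 to 6, youngest first.
[period 1]
Births: 920 × 0.179 = 165 ; 1520 × 0.128 = 195 ; 440 × 0.072 = 32 — total 392
Band 2: 860 × 0.981 = 844
Band 3: 570 × 0.967 = 551
Band 4: 920 × 0.966 = 889
Band 5: 1520 × 0.968 = 1471
Band 6: 440 × 0.95 + 790 × 0.618 = 418 + 488 = 906
Population now: 0–9=392, 10–19=844, 20–29=551, 30–39=889, 40–49=1471, 50+=906
[period 2]
Births: 551 × 0.179 = 99 ; 889 × 0.128 = 114 ; 1471 × 0.072 = 106 — total 319
Band 2: 392 × 0.981 = 385
Band 3: 844 × 0.967 = 816
Band 4: 551 × 0.966 = 532
Band 5: 889 × 0.968 = 861
Band 6: 1471 × 0.95 + 906 × 0.618 = 1397 + 560 = 1957
Population now: 0–9=319, 10–19=385, 20–29=816, 30–39=532, 40–49=861, 50+=1957
Total after period 2: 319 + 385 + 816 + 532 + 861 + 1957 = 4870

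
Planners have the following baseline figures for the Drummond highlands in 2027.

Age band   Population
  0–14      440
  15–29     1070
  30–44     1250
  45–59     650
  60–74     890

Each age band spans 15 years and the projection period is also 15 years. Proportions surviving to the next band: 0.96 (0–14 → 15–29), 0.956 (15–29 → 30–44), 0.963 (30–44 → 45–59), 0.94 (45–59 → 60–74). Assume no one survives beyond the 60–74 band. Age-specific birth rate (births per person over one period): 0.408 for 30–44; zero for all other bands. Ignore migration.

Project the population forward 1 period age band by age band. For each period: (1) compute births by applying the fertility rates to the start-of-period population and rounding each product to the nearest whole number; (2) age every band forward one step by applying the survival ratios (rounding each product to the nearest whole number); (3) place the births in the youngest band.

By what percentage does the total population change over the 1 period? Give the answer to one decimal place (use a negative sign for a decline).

[period 1]
Births: 1250 × 0.408 = 510
15–29: 440 × 0.96 = 422
30–44: 1070 × 0.956 = 1023
45–59: 1250 × 0.963 = 1204
60–74: 650 × 0.94 = 611
→ [510, 422, 1023, 1204, 611]
Total: 4300 → 3770; change = -530; percentage change = -12.3%

-12.3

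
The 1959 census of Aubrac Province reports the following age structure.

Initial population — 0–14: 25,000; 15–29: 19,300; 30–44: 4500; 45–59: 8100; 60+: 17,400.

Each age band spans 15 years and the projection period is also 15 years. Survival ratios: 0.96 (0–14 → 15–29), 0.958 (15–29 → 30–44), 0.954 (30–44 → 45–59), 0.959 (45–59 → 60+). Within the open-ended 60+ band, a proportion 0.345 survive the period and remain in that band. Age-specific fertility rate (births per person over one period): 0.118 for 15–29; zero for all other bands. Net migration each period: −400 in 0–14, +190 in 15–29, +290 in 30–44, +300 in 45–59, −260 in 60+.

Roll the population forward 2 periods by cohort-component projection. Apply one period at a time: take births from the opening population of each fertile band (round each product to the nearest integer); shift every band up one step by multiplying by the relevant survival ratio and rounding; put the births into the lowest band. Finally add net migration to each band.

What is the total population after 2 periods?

54931

Period 1:
Births: 19300 × 0.118 = 2277
15–29: 25000 × 0.96 = 24000
30–44: 19300 × 0.958 = 18489
45–59: 4500 × 0.954 = 4293
60+: 8100 × 0.959 + 17400 × 0.345 = 7768 + 6003 = 13771
Net migration: 0–14 − 400 → 1877; 15–29 + 190 → 24190; 30–44 + 290 → 18779; 45–59 + 300 → 4593; 60+ − 260 → 13511
End of period: [1877, 24190, 18779, 4593, 13511]
Period 2:
Births: 24190 × 0.118 = 2854
15–29: 1877 × 0.96 = 1802
30–44: 24190 × 0.958 = 23174
45–59: 18779 × 0.954 = 17915
60+: 4593 × 0.959 + 13511 × 0.345 = 4405 + 4661 = 9066
Net migration: 0–14 − 400 → 2454; 15–29 + 190 → 1992; 30–44 + 290 → 23464; 45–59 + 300 → 18215; 60+ − 260 → 8806
End of period: [2454, 1992, 23464, 18215, 8806]
Total after period 2: 2454 + 1992 + 23464 + 18215 + 8806 = 54931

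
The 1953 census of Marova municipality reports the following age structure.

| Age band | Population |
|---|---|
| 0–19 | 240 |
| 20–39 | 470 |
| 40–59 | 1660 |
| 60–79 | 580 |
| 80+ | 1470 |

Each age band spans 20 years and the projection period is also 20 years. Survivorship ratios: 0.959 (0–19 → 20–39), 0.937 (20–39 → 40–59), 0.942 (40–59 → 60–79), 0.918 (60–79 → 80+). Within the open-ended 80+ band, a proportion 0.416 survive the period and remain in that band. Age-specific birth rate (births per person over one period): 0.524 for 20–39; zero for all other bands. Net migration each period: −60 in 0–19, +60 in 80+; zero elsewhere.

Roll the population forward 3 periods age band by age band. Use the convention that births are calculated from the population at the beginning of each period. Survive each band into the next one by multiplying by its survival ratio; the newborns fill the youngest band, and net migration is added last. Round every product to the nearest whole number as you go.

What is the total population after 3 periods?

Period 1.
Births: 470 × 0.524 = 246
20–39: 240 × 0.959 = 230
40–59: 470 × 0.937 = 440
60–79: 1660 × 0.942 = 1564
80+: 580 × 0.918 + 1470 × 0.416 = 532 + 612 = 1144
Net migration: 0–19 − 60 → 186; 80+ + 60 → 1204
End of period: [186, 230, 440, 1564, 1204]
Period 2.
Births: 230 × 0.524 = 121
20–39: 186 × 0.959 = 178
40–59: 230 × 0.937 = 216
60–79: 440 × 0.942 = 414
80+: 1564 × 0.918 + 1204 × 0.416 = 1436 + 501 = 1937
Net migration: 0–19 − 60 → 61; 80+ + 60 → 1997
End of period: [61, 178, 216, 414, 1997]
Period 3.
Births: 178 × 0.524 = 93
20–39: 61 × 0.959 = 58
40–59: 178 × 0.937 = 167
60–79: 216 × 0.942 = 203
80+: 414 × 0.918 + 1997 × 0.416 = 380 + 831 = 1211
Net migration: 0–19 − 60 → 33; 80+ + 60 → 1271
End of period: [33, 58, 167, 203, 1271]
Total after period 3: 33 + 58 + 167 + 203 + 1271 = 1732

1732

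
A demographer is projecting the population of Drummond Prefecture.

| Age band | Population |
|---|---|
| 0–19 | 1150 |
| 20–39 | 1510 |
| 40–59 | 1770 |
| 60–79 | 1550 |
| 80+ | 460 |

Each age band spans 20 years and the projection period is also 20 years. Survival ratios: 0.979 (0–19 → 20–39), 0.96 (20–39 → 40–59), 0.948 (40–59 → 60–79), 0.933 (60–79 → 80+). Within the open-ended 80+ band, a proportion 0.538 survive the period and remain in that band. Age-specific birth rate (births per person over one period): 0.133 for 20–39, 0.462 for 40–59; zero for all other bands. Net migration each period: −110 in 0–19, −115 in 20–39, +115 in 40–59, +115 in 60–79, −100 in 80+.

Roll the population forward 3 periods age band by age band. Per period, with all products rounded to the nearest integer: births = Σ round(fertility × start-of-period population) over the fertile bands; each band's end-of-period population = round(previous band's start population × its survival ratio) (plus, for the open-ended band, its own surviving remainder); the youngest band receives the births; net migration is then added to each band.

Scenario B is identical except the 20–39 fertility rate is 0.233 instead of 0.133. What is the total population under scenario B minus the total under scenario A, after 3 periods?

(Groups numbered youngest = 1 to oldest = 5.)
[period 1]
Births: 1510 × 0.133 = 201  |  1770 × 0.462 = 818 — total 1019
Group 2: 1150 × 0.979 = 1126
Group 3: 1510 × 0.96 = 1450
Group 4: 1770 × 0.948 = 1678
Group 5: 1550 × 0.933 + 460 × 0.538 = 1446 + 247 = 1693
Net migration: Group 1 − 110 → 909; Group 2 − 115 → 1011; Group 3 + 115 → 1565; Group 4 + 115 → 1793; Group 5 − 100 → 1593
Giving 909 / 1011 / 1565 / 1793 / 1593.
[period 2]
Births: 1011 × 0.133 = 134  |  1565 × 0.462 = 723 — total 857
Group 2: 909 × 0.979 = 890
Group 3: 1011 × 0.96 = 971
Group 4: 1565 × 0.948 = 1484
Group 5: 1793 × 0.933 + 1593 × 0.538 = 1673 + 857 = 2530
Net migration: Group 1 − 110 → 747; Group 2 − 115 → 775; Group 3 + 115 → 1086; Group 4 + 115 → 1599; Group 5 − 100 → 2430
Giving 747 / 775 / 1086 / 1599 / 2430.
[period 3]
Births: 775 × 0.133 = 103  |  1086 × 0.462 = 502 — total 605
Group 2: 747 × 0.979 = 731
Group 3: 775 × 0.96 = 744
Group 4: 1086 × 0.948 = 1030
Group 5: 1599 × 0.933 + 2430 × 0.538 = 1492 + 1307 = 2799
Net migration: Group 1 − 110 → 495; Group 2 − 115 → 616; Group 3 + 115 → 859; Group 4 + 115 → 1145; Group 5 − 100 → 2699
Giving 495 / 616 / 859 / 1145 / 2699.
Scenario A total after 3 periods: 5814
Scenario B projection —
[period 1]
Births: 1510 × 0.233 = 352  |  1770 × 0.462 = 818 — total 1170
Group 2: 1150 × 0.979 = 1126
Group 3: 1510 × 0.96 = 1450
Group 4: 1770 × 0.948 = 1678
Group 5: 1550 × 0.933 + 460 × 0.538 = 1446 + 247 = 1693
Net migration: Group 1 − 110 → 1060; Group 2 − 115 → 1011; Group 3 + 115 → 1565; Group 4 + 115 → 1793; Group 5 − 100 → 1593
Giving 1060 / 1011 / 1565 / 1793 / 1593.
[period 2]
Births: 1011 × 0.233 = 236  |  1565 × 0.462 = 723 — total 959
Group 2: 1060 × 0.979 = 1038
Group 3: 1011 × 0.96 = 971
Group 4: 1565 × 0.948 = 1484
Group 5: 1793 × 0.933 + 1593 × 0.538 = 1673 + 857 = 2530
Net migration: Group 1 − 110 → 849; Group 2 − 115 → 923; Group 3 + 115 → 1086; Group 4 + 115 → 1599; Group 5 − 100 → 2430
Giving 849 / 923 / 1086 / 1599 / 2430.
[period 3]
Births: 923 × 0.233 = 215  |  1086 × 0.462 = 502 — total 717
Group 2: 849 × 0.979 = 831
Group 3: 923 × 0.96 = 886
Group 4: 1086 × 0.948 = 1030
Group 5: 1599 × 0.933 + 2430 × 0.538 = 1492 + 1307 = 2799
Net migration: Group 1 − 110 → 607; Group 2 − 115 → 716; Group 3 + 115 → 1001; Group 4 + 115 → 1145; Group 5 − 100 → 2699
Giving 607 / 716 / 1001 / 1145 / 2699.
Scenario B total after 3 periods: 6168
Difference B − A = 6168 − 5814 = 354

354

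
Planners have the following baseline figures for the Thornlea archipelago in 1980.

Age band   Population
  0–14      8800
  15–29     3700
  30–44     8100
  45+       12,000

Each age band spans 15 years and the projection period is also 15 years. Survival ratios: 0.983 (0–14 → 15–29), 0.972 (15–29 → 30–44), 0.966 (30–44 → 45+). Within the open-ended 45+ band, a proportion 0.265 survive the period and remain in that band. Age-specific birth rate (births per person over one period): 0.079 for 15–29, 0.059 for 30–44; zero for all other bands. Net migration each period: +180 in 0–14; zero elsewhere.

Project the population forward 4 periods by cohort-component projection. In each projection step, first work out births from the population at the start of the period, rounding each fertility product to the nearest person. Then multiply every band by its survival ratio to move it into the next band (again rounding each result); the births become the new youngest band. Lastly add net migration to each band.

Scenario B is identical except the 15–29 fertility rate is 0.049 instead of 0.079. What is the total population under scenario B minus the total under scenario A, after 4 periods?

-434

[period 1]
Births: 3700 * 0.079 = 292  |  8100 * 0.059 = 478 — total 770
15–29: 8800 * 0.983 = 8650
30–44: 3700 * 0.972 = 3596
45+: 8100 * 0.966 + 12000 * 0.265 = 7825 + 3180 = 11005
Net migration: 0–14 + 180 → 950
End of period: [950, 8650, 3596, 11005]
[period 2]
Births: 8650 * 0.079 = 683  |  3596 * 0.059 = 212 — total 895
15–29: 950 * 0.983 = 934
30–44: 8650 * 0.972 = 8408
45+: 3596 * 0.966 + 11005 * 0.265 = 3474 + 2916 = 6390
Net migration: 0–14 + 180 → 1075
End of period: [1075, 934, 8408, 6390]
[period 3]
Births: 934 * 0.079 = 74  |  8408 * 0.059 = 496 — total 570
15–29: 1075 * 0.983 = 1057
30–44: 934 * 0.972 = 908
45+: 8408 * 0.966 + 6390 * 0.265 = 8122 + 1693 = 9815
Net migration: 0–14 + 180 → 750
End of period: [750, 1057, 908, 9815]
[period 4]
Births: 1057 * 0.079 = 84  |  908 * 0.059 = 54 — total 138
15–29: 750 * 0.983 = 737
30–44: 1057 * 0.972 = 1027
45+: 908 * 0.966 + 9815 * 0.265 = 877 + 2601 = 3478
Net migration: 0–14 + 180 → 318
End of period: [318, 737, 1027, 3478]
Scenario A total after 4 periods: 5560
Scenario B projection —
[period 1]
Births: 3700 * 0.049 = 181  |  8100 * 0.059 = 478 — total 659
15–29: 8800 * 0.983 = 8650
30–44: 3700 * 0.972 = 3596
45+: 8100 * 0.966 + 12000 * 0.265 = 7825 + 3180 = 11005
Net migration: 0–14 + 180 → 839
End of period: [839, 8650, 3596, 11005]
[period 2]
Births: 8650 * 0.049 = 424  |  3596 * 0.059 = 212 — total 636
15–29: 839 * 0.983 = 825
30–44: 8650 * 0.972 = 8408
45+: 3596 * 0.966 + 11005 * 0.265 = 3474 + 2916 = 6390
Net migration: 0–14 + 180 → 816
End of period: [816, 825, 8408, 6390]
[period 3]
Births: 825 * 0.049 = 40  |  8408 * 0.059 = 496 — total 536
15–29: 816 * 0.983 = 802
30–44: 825 * 0.972 = 802
45+: 8408 * 0.966 + 6390 * 0.265 = 8122 + 1693 = 9815
Net migration: 0–14 + 180 → 716
End of period: [716, 802, 802, 9815]
[period 4]
Births: 802 * 0.049 = 39  |  802 * 0.059 = 47 — total 86
15–29: 716 * 0.983 = 704
30–44: 802 * 0.972 = 780
45+: 802 * 0.966 + 9815 * 0.265 = 775 + 2601 = 3376
Net migration: 0–14 + 180 → 266
End of period: [266, 704, 780, 3376]
Scenario B total after 4 periods: 5126
Difference B − A = 5126 − 5560 = -434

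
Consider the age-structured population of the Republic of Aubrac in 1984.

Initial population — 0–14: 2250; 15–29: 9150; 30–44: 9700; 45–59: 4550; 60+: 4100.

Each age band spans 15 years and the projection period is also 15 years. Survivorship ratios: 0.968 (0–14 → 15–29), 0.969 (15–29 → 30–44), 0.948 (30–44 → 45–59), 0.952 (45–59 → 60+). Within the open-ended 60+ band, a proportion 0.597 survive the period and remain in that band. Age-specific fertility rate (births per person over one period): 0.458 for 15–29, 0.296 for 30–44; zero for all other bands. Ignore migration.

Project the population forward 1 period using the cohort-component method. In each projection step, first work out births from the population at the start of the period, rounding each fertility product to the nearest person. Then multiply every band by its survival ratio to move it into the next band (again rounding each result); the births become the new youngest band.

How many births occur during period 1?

Numbering the bands 1..5 from youngest to oldest:
Period 1:
Births: 9150 × 0.458 = 4191  |  9700 × 0.296 = 2871 — total 7062
Band 2: 2250 × 0.968 = 2178
Band 3: 9150 × 0.969 = 8866
Band 4: 9700 × 0.948 = 9196
Band 5: 4550 × 0.952 + 4100 × 0.597 = 4332 + 2448 = 6780
Giving 7062 / 2178 / 8866 / 9196 / 6780.

7062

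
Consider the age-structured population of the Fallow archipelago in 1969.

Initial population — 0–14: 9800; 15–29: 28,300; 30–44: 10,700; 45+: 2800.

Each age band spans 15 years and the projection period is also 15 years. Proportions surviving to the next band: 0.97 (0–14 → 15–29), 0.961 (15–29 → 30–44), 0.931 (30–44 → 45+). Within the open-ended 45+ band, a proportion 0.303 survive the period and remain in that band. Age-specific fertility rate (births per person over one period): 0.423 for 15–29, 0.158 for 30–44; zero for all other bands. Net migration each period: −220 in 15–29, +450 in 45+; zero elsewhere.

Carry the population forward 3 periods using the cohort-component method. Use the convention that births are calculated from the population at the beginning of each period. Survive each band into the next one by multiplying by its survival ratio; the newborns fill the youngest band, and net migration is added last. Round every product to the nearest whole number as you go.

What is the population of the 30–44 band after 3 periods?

12524

After projecting period 1:
Births: 28300 × 0.423 = 11971, 10700 × 0.158 = 1691 → total 13662
15–29: 9800 × 0.97 = 9506
30–44: 28300 × 0.961 = 27196
45+: 10700 × 0.931 + 2800 × 0.303 = 9962 + 848 = 10810
Net migration: 15–29 − 220 → 9286; 45+ + 450 → 11260
Population now: 0–14=13662, 15–29=9286, 30–44=27196, 45+=11260
After projecting period 2:
Births: 9286 × 0.423 = 3928, 27196 × 0.158 = 4297 → total 8225
15–29: 13662 × 0.97 = 13252
30–44: 9286 × 0.961 = 8924
45+: 27196 × 0.931 + 11260 × 0.303 = 25319 + 3412 = 28731
Net migration: 15–29 − 220 → 13032; 45+ + 450 → 29181
Population now: 0–14=8225, 15–29=13032, 30–44=8924, 45+=29181
After projecting period 3:
Births: 13032 × 0.423 = 5513, 8924 × 0.158 = 1410 → total 6923
15–29: 8225 × 0.97 = 7978
30–44: 13032 × 0.961 = 12524
45+: 8924 × 0.931 + 29181 × 0.303 = 8308 + 8842 = 17150
Net migration: 15–29 − 220 → 7758; 45+ + 450 → 17600
Population now: 0–14=6923, 15–29=7758, 30–44=12524, 45+=17600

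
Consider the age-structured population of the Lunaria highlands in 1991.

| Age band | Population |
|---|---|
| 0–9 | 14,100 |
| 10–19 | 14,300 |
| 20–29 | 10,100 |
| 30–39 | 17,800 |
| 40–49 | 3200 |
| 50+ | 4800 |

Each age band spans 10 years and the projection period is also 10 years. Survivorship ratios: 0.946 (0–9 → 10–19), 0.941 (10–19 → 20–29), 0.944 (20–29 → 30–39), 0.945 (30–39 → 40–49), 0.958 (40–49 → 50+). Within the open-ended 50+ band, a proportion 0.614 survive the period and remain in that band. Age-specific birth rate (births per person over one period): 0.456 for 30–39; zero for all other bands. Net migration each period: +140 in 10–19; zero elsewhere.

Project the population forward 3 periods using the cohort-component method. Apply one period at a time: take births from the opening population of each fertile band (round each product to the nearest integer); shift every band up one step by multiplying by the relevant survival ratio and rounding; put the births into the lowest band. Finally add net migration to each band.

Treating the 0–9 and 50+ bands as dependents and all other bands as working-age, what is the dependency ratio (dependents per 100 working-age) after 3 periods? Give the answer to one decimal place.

After projecting period 1:
Births: 17800 × 0.456 = 8117
10–19: 14100 × 0.946 = 13339
20–29: 14300 × 0.941 = 13456
30–39: 10100 × 0.944 = 9534
40–49: 17800 × 0.945 = 16821
50+: 3200 × 0.958 + 4800 × 0.614 = 3066 + 2947 = 6013
Net migration: 10–19 + 140 → 13479
End of period: [8117, 13479, 13456, 9534, 16821, 6013]
After projecting period 2:
Births: 9534 × 0.456 = 4348
10–19: 8117 × 0.946 = 7679
20–29: 13479 × 0.941 = 12684
30–39: 13456 × 0.944 = 12702
40–49: 9534 × 0.945 = 9010
50+: 16821 × 0.958 + 6013 × 0.614 = 16115 + 3692 = 19807
Net migration: 10–19 + 140 → 7819
End of period: [4348, 7819, 12684, 12702, 9010, 19807]
After projecting period 3:
Births: 12702 × 0.456 = 5792
10–19: 4348 × 0.946 = 4113
20–29: 7819 × 0.941 = 7358
30–39: 12684 × 0.944 = 11974
40–49: 12702 × 0.945 = 12003
50+: 9010 × 0.958 + 19807 × 0.614 = 8632 + 12161 = 20793
Net migration: 10–19 + 140 → 4253
End of period: [5792, 4253, 7358, 11974, 12003, 20793]
Dependents (band 0–9 + band 50+) = 5792 + 20793 = 26585; working-age = 35588; ratio = 26585/35588 × 100 = 74.7

74.7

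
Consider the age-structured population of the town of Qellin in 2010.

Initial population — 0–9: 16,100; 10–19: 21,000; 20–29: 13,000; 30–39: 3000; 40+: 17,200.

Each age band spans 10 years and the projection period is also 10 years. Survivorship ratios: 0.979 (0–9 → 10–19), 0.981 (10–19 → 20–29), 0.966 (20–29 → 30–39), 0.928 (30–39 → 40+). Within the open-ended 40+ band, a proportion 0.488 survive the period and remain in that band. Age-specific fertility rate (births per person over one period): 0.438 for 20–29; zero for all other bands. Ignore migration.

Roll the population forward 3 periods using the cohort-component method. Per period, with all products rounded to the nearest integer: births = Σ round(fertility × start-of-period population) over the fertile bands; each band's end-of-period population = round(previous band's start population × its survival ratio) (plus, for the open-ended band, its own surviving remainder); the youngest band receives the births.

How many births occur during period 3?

6773

Numbering the bands 1..5 from youngest to oldest:
Period 1.
Births: 13000 * 0.438 = 5694
Band 2: 16100 * 0.979 = 15762
Band 3: 21000 * 0.981 = 20601
Band 4: 13000 * 0.966 = 12558
Band 5: 3000 * 0.928 + 17200 * 0.488 = 2784 + 8394 = 11178
Giving 5694 / 15762 / 20601 / 12558 / 11178.
Period 2.
Births: 20601 * 0.438 = 9023
Band 2: 5694 * 0.979 = 5574
Band 3: 15762 * 0.981 = 15463
Band 4: 20601 * 0.966 = 19901
Band 5: 12558 * 0.928 + 11178 * 0.488 = 11654 + 5455 = 17109
Giving 9023 / 5574 / 15463 / 19901 / 17109.
Period 3.
Births: 15463 * 0.438 = 6773
Band 2: 9023 * 0.979 = 8834
Band 3: 5574 * 0.981 = 5468
Band 4: 15463 * 0.966 = 14937
Band 5: 19901 * 0.928 + 17109 * 0.488 = 18468 + 8349 = 26817
Giving 6773 / 8834 / 5468 / 14937 / 26817.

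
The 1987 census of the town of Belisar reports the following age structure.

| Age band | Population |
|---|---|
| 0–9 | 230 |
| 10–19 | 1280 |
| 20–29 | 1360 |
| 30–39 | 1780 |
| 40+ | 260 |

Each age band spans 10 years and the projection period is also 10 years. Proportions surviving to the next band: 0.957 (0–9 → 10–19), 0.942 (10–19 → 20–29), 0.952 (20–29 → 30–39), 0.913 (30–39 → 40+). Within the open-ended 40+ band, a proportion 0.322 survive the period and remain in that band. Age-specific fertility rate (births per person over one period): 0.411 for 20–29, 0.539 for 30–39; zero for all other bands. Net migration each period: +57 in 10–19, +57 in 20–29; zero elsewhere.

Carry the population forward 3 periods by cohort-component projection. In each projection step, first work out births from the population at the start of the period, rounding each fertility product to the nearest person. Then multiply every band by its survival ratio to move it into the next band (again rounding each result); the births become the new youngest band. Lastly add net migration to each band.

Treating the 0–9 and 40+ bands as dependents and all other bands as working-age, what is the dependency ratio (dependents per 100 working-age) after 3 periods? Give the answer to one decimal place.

81.0

Let band 1 be 0–9 through band 5 = 40+.
After projecting period 1:
Births: 1360 × 0.411 = 559 ; 1780 × 0.539 = 959 ⇒ total 1518
Band 2: 230 × 0.957 = 220
Band 3: 1280 × 0.942 = 1206
Band 4: 1360 × 0.952 = 1295
Band 5: 1780 × 0.913 + 260 × 0.322 = 1625 + 84 = 1709
Net migration: Band 2 + 57 → 277; Band 3 + 57 → 1263
End of period: [1518, 277, 1263, 1295, 1709]
After projecting period 2:
Births: 1263 × 0.411 = 519 ; 1295 × 0.539 = 698 ⇒ total 1217
Band 2: 1518 × 0.957 = 1453
Band 3: 277 × 0.942 = 261
Band 4: 1263 × 0.952 = 1202
Band 5: 1295 × 0.913 + 1709 × 0.322 = 1182 + 550 = 1732
Net migration: Band 2 + 57 → 1510; Band 3 + 57 → 318
End of period: [1217, 1510, 318, 1202, 1732]
After projecting period 3:
Births: 318 × 0.411 = 131 ; 1202 × 0.539 = 648 ⇒ total 779
Band 2: 1217 × 0.957 = 1165
Band 3: 1510 × 0.942 = 1422
Band 4: 318 × 0.952 = 303
Band 5: 1202 × 0.913 + 1732 × 0.322 = 1097 + 558 = 1655
Net migration: Band 2 + 57 → 1222; Band 3 + 57 → 1479
End of period: [779, 1222, 1479, 303, 1655]
Dependents (band 0–9 + band 40+) = 779 + 1655 = 2434; working-age = 3004; ratio = 2434/3004 × 100 = 81.0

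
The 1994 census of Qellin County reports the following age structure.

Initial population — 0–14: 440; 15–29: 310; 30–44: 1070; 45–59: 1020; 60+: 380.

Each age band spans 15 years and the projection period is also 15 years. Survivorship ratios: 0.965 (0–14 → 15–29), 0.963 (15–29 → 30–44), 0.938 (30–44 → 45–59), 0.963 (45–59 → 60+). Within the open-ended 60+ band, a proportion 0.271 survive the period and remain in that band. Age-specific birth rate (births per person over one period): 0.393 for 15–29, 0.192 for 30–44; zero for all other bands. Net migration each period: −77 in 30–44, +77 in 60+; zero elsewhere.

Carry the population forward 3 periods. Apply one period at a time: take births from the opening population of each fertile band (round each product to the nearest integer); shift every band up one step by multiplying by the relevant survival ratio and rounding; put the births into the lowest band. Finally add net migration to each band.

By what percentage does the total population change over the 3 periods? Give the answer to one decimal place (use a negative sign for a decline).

-51.1

Period 1.
Births: 310 × 0.393 = 122  |  1070 × 0.192 = 205 ⇒ total 327
15–29: 440 × 0.965 = 425
30–44: 310 × 0.963 = 299
45–59: 1070 × 0.938 = 1004
60+: 1020 × 0.963 + 380 × 0.271 = 982 + 103 = 1085
Net migration: 30–44 − 77 → 222; 60+ + 77 → 1162
Giving 327 / 425 / 222 / 1004 / 1162.
Period 2.
Births: 425 × 0.393 = 167  |  222 × 0.192 = 43 ⇒ total 210
15–29: 327 × 0.965 = 316
30–44: 425 × 0.963 = 409
45–59: 222 × 0.938 = 208
60+: 1004 × 0.963 + 1162 × 0.271 = 967 + 315 = 1282
Net migration: 30–44 − 77 → 332; 60+ + 77 → 1359
Giving 210 / 316 / 332 / 208 / 1359.
Period 3.
Births: 316 × 0.393 = 124  |  332 × 0.192 = 64 ⇒ total 188
15–29: 210 × 0.965 = 203
30–44: 316 × 0.963 = 304
45–59: 332 × 0.938 = 311
60+: 208 × 0.963 + 1359 × 0.271 = 200 + 368 = 568
Net migration: 30–44 − 77 → 227; 60+ + 77 → 645
Giving 188 / 203 / 227 / 311 / 645.
Total: 3220 → 1574; change = -1646; percentage change = -51.1%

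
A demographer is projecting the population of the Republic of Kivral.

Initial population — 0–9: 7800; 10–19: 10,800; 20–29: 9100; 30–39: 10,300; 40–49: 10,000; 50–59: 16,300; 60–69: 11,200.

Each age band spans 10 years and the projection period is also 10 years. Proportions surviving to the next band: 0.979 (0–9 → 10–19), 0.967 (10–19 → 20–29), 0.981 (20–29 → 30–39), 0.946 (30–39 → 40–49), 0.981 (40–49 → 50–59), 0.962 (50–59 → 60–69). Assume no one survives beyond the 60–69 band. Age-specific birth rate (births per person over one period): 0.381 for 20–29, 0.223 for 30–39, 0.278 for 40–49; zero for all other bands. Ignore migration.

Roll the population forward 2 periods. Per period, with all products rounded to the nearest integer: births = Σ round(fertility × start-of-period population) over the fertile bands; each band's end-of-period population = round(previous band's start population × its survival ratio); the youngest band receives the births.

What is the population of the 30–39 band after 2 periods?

Let band 1 be 0–9 through band 7 = 60–69.
Period 1:
Births: 9100 × 0.381 = 3467, 10300 × 0.223 = 2297, 10000 × 0.278 = 2780 → 8544
Band 2: 7800 × 0.979 = 7636
Band 3: 10800 × 0.967 = 10444
Band 4: 9100 × 0.981 = 8927
Band 5: 10300 × 0.946 = 9744
Band 6: 10000 × 0.981 = 9810
Band 7: 16300 × 0.962 = 15681
Population now: 0–9=8544, 10–19=7636, 20–29=10444, 30–39=8927, 40–49=9744, 50–59=9810, 60–69=15681
Period 2:
Births: 10444 × 0.381 = 3979, 8927 × 0.223 = 1991, 9744 × 0.278 = 2709 → 8679
Band 2: 8544 × 0.979 = 8365
Band 3: 7636 × 0.967 = 7384
Band 4: 10444 × 0.981 = 10246
Band 5: 8927 × 0.946 = 8445
Band 6: 9744 × 0.981 = 9559
Band 7: 9810 × 0.962 = 9437
Population now: 0–9=8679, 10–19=8365, 20–29=7384, 30–39=10246, 40–49=8445, 50–59=9559, 60–69=9437

10246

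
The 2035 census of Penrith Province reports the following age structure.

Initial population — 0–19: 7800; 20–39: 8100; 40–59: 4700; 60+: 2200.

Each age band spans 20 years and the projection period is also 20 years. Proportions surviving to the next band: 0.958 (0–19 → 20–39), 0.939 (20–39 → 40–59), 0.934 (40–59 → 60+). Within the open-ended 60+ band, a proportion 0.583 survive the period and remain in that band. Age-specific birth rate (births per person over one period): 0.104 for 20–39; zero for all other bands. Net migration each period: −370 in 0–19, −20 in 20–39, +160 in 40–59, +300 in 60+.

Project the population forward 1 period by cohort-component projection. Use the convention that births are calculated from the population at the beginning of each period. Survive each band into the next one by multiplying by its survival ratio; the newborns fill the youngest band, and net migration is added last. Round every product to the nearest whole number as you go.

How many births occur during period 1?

842

[period 1]
Births: 8100 × 0.104 = 842
20–39: 7800 × 0.958 = 7472
40–59: 8100 × 0.939 = 7606
60+: 4700 × 0.934 + 2200 × 0.583 = 4390 + 1283 = 5673
Net migration: 0–19 − 370 → 472; 20–39 − 20 → 7452; 40–59 + 160 → 7766; 60+ + 300 → 5973
End of period: [472, 7452, 7766, 5973]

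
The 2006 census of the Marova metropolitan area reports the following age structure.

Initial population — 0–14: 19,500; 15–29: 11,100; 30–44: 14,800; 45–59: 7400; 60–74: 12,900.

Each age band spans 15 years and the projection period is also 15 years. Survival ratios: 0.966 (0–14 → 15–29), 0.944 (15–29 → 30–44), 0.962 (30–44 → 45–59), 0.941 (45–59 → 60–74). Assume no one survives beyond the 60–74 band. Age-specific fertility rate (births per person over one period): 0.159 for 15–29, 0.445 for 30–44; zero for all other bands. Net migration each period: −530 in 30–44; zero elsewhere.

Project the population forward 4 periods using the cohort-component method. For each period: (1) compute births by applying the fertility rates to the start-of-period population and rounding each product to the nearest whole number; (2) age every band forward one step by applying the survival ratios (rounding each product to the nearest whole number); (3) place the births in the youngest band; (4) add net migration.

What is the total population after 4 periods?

41619

— Period 1 —
Births: 11100 × 0.159 = 1765  |  14800 × 0.445 = 6586 — total 8351
15–29: 19500 × 0.966 = 18837
30–44: 11100 × 0.944 = 10478
45–59: 14800 × 0.962 = 14238
60–74: 7400 × 0.941 = 6963
Net migration: 30–44 − 530 → 9948
Population now: 0–14=8351, 15–29=18837, 30–44=9948, 45–59=14238, 60–74=6963
— Period 2 —
Births: 18837 × 0.159 = 2995  |  9948 × 0.445 = 4427 — total 7422
15–29: 8351 × 0.966 = 8067
30–44: 18837 × 0.944 = 17782
45–59: 9948 × 0.962 = 9570
60–74: 14238 × 0.941 = 13398
Net migration: 30–44 − 530 → 17252
Population now: 0–14=7422, 15–29=8067, 30–44=17252, 45–59=9570, 60–74=13398
— Period 3 —
Births: 8067 × 0.159 = 1283  |  17252 × 0.445 = 7677 — total 8960
15–29: 7422 × 0.966 = 7170
30–44: 8067 × 0.944 = 7615
45–59: 17252 × 0.962 = 16596
60–74: 9570 × 0.941 = 9005
Net migration: 30–44 − 530 → 7085
Population now: 0–14=8960, 15–29=7170, 30–44=7085, 45–59=16596, 60–74=9005
— Period 4 —
Births: 7170 × 0.159 = 1140  |  7085 × 0.445 = 3153 — total 4293
15–29: 8960 × 0.966 = 8655
30–44: 7170 × 0.944 = 6768
45–59: 7085 × 0.962 = 6816
60–74: 16596 × 0.941 = 15617
Net migration: 30–44 − 530 → 6238
Population now: 0–14=4293, 15–29=8655, 30–44=6238, 45–59=6816, 60–74=15617
Total after period 4: 4293 + 8655 + 6238 + 6816 + 15617 = 41619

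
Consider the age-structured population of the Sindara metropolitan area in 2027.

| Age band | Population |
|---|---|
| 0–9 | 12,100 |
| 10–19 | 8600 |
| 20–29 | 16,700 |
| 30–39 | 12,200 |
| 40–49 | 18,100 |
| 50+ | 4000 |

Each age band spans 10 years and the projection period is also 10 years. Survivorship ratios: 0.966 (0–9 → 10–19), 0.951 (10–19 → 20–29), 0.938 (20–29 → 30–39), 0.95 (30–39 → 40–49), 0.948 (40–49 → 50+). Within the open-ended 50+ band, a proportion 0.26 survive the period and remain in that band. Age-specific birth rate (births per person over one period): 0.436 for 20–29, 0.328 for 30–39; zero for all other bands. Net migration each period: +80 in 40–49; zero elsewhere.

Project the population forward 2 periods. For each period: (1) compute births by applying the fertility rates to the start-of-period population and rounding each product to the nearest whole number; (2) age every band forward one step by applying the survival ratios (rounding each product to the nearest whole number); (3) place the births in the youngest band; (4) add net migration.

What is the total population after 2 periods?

69148

— Period 1 —
Births: 16700 × 0.436 = 7281 ; 12200 × 0.328 = 4002 → total 11283
10–19: 12100 × 0.966 = 11689
20–29: 8600 × 0.951 = 8179
30–39: 16700 × 0.938 = 15665
40–49: 12200 × 0.95 = 11590
50+: 18100 × 0.948 + 4000 × 0.26 = 17159 + 1040 = 18199
Net migration: 40–49 + 80 → 11670
→ [11283, 11689, 8179, 15665, 11670, 18199]
— Period 2 —
Births: 8179 × 0.436 = 3566 ; 15665 × 0.328 = 5138 → total 8704
10–19: 11283 × 0.966 = 10899
20–29: 11689 × 0.951 = 11116
30–39: 8179 × 0.938 = 7672
40–49: 15665 × 0.95 = 14882
50+: 11670 × 0.948 + 18199 × 0.26 = 11063 + 4732 = 15795
Net migration: 40–49 + 80 → 14962
→ [8704, 10899, 11116, 7672, 14962, 15795]
Total after period 2: 8704 + 10899 + 11116 + 7672 + 14962 + 15795 = 69148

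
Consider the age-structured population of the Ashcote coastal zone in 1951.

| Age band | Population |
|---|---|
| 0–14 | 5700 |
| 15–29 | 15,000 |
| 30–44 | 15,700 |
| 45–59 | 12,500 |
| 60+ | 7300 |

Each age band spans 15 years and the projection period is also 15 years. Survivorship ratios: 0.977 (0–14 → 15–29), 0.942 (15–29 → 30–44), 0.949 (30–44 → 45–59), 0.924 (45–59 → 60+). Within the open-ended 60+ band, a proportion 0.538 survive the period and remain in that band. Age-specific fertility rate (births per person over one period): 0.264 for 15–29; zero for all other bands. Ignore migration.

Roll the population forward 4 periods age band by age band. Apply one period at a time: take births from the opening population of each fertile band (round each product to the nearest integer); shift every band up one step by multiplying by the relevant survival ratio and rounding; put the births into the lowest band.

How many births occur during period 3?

Call the groups 1 to 5, youngest first.
— Period 1 —
Births: 15000 × 0.264 = 3960
Group 2: 5700 × 0.977 = 5569
Group 3: 15000 × 0.942 = 14130
Group 4: 15700 × 0.949 = 14899
Group 5: 12500 × 0.924 + 7300 × 0.538 = 11550 + 3927 = 15477
Population now: 0–14=3960, 15–29=5569, 30–44=14130, 45–59=14899, 60+=15477
— Period 2 —
Births: 5569 × 0.264 = 1470
Group 2: 3960 × 0.977 = 3869
Group 3: 5569 × 0.942 = 5246
Group 4: 14130 × 0.949 = 13409
Group 5: 14899 × 0.924 + 15477 × 0.538 = 13767 + 8327 = 22094
Population now: 0–14=1470, 15–29=3869, 30–44=5246, 45–59=13409, 60+=22094
— Period 3 —
Births: 3869 × 0.264 = 1021
Group 2: 1470 × 0.977 = 1436
Group 3: 3869 × 0.942 = 3645
Group 4: 5246 × 0.949 = 4978
Group 5: 13409 × 0.924 + 22094 × 0.538 = 12390 + 11887 = 24277
Population now: 0–14=1021, 15–29=1436, 30–44=3645, 45–59=4978, 60+=24277

1021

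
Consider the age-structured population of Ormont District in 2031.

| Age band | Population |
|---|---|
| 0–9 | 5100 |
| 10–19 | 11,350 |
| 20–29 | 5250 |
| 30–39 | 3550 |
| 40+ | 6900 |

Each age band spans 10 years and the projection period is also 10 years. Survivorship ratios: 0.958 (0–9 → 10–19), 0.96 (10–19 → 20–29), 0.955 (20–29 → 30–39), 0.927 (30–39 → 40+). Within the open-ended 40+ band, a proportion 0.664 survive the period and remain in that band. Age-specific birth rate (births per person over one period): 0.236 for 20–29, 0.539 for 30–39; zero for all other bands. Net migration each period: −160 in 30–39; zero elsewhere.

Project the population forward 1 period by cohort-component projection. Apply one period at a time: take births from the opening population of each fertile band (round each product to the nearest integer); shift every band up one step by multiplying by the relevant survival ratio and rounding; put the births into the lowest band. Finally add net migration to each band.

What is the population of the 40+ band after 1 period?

— Period 1 —
Births: 5250 × 0.236 = 1239 ; 3550 × 0.539 = 1913 → total 3152
10–19: 5100 × 0.958 = 4886
20–29: 11350 × 0.96 = 10896
30–39: 5250 × 0.955 = 5014
40+: 3550 × 0.927 + 6900 × 0.664 = 3291 + 4582 = 7873
Net migration: 30–39 − 160 → 4854
Giving 3152 / 4886 / 10896 / 4854 / 7873.

7873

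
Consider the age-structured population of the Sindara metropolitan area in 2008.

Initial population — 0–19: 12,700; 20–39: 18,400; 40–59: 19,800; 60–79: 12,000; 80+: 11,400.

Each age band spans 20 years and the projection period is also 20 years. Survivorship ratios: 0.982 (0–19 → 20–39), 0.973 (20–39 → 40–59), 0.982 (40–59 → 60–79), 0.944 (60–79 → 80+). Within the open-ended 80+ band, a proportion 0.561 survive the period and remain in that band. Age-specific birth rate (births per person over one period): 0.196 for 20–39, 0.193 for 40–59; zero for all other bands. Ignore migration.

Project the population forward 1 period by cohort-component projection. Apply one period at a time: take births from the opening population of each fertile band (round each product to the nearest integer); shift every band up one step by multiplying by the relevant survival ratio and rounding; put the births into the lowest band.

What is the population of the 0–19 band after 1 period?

Call the bands 1 to 5, youngest first.
After projecting period 1:
Births: 18400 * 0.196 = 3606 ; 19800 * 0.193 = 3821 → 7427
Band 2: 12700 * 0.982 = 12471
Band 3: 18400 * 0.973 = 17903
Band 4: 19800 * 0.982 = 19444
Band 5: 12000 * 0.944 + 11400 * 0.561 = 11328 + 6395 = 17723
End of period: [7427, 12471, 17903, 19444, 17723]

7427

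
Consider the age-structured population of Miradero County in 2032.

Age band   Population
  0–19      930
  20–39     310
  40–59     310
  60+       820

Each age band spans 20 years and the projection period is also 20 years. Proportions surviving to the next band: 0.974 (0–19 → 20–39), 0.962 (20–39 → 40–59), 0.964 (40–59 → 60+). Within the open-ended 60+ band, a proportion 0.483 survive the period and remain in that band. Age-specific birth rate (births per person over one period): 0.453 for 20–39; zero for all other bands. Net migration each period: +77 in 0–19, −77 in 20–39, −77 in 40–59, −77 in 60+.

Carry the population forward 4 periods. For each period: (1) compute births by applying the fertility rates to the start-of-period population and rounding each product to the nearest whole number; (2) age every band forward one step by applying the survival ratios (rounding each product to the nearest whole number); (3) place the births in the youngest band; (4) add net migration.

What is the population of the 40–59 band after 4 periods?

— Period 1 —
Births: 310 × 0.453 = 140
20–39: 930 × 0.974 = 906
40–59: 310 × 0.962 = 298
60+: 310 × 0.964 + 820 × 0.483 = 299 + 396 = 695
Net migration: 0–19 + 77 → 217; 20–39 − 77 → 829; 40–59 − 77 → 221; 60+ − 77 → 618
→ [217, 829, 221, 618]
— Period 2 —
Births: 829 × 0.453 = 376
20–39: 217 × 0.974 = 211
40–59: 829 × 0.962 = 797
60+: 221 × 0.964 + 618 × 0.483 = 213 + 298 = 511
Net migration: 0–19 + 77 → 453; 20–39 − 77 → 134; 40–59 − 77 → 720; 60+ − 77 → 434
→ [453, 134, 720, 434]
— Period 3 —
Births: 134 × 0.453 = 61
20–39: 453 × 0.974 = 441
40–59: 134 × 0.962 = 129
60+: 720 × 0.964 + 434 × 0.483 = 694 + 210 = 904
Net migration: 0–19 + 77 → 138; 20–39 − 77 → 364; 40–59 − 77 → 52; 60+ − 77 → 827
→ [138, 364, 52, 827]
— Period 4 —
Births: 364 × 0.453 = 165
20–39: 138 × 0.974 = 134
40–59: 364 × 0.962 = 350
60+: 52 × 0.964 + 827 × 0.483 = 50 + 399 = 449
Net migration: 0–19 + 77 → 242; 20–39 − 77 → 57; 40–59 − 77 → 273; 60+ − 77 → 372
→ [242, 57, 273, 372]

273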